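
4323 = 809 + 3514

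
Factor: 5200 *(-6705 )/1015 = -2^4*3^2*5^2*7^( - 1)*13^1*29^ (- 1)*149^1 = - 6973200/203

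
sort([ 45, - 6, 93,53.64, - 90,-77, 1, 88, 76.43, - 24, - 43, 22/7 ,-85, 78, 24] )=[ - 90, - 85, - 77, - 43, - 24,- 6, 1,22/7,24, 45  ,  53.64, 76.43, 78 , 88, 93] 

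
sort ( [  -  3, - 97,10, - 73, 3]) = [ - 97, -73, - 3 , 3,10]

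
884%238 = 170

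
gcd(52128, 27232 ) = 32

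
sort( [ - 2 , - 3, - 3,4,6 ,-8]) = [-8, - 3, - 3, - 2, 4, 6] 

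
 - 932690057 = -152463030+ - 780227027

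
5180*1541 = 7982380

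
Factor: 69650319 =3^1*67^1*173^1*2003^1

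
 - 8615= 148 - 8763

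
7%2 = 1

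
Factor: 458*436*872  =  174127936=2^6*109^2*229^1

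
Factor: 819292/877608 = 2^( - 1 ) * 3^( - 3) * 17^(-1)*857^1 = 857/918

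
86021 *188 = 16171948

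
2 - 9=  - 7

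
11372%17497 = 11372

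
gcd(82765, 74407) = 1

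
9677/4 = 2419 + 1/4 = 2419.25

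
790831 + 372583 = 1163414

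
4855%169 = 123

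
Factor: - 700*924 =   -  646800 = - 2^4*3^1*5^2*7^2 *11^1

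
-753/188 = - 753/188=- 4.01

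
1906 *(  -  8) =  - 15248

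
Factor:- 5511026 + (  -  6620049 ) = -5^2* 11^1 * 31^1 *1423^1 = - 12131075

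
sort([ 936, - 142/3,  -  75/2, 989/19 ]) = [ - 142/3,  -  75/2, 989/19,936 ] 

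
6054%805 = 419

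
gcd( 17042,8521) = 8521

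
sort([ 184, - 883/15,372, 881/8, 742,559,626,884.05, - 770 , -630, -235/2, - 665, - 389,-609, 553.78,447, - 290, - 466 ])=[ - 770, - 665,-630, - 609, - 466, - 389, - 290, - 235/2,- 883/15,881/8,  184, 372, 447, 553.78,  559, 626,742, 884.05]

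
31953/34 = 939 + 27/34= 939.79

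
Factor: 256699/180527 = 23^(  -  1 )  *  47^(- 1 )*167^( - 1)*256699^1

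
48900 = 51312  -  2412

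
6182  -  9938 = -3756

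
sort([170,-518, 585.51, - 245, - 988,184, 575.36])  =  [ - 988, - 518, - 245, 170, 184, 575.36 , 585.51 ] 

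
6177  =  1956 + 4221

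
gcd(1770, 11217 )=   3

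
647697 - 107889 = 539808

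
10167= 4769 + 5398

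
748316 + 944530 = 1692846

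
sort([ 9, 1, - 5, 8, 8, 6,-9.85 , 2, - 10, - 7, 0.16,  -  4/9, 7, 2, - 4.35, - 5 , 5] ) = [ - 10, - 9.85,  -  7,  -  5, - 5 ,-4.35, - 4/9, 0.16,1,2  ,  2, 5,6,7, 8, 8, 9]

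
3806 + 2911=6717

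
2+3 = 5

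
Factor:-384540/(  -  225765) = 2^2*3^ ( - 1)*13^1 * 17^1 * 173^( - 1 ) = 884/519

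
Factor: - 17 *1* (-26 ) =2^1*13^1*17^1  =  442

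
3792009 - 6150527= - 2358518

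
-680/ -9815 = 136/1963 = 0.07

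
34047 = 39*873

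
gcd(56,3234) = 14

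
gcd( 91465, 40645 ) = 55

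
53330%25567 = 2196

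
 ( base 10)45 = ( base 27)1I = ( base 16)2d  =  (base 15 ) 30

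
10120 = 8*1265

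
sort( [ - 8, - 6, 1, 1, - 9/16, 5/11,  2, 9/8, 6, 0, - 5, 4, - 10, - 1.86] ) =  [ - 10, - 8,-6 , -5, - 1.86, - 9/16,0, 5/11, 1,1, 9/8, 2, 4,6]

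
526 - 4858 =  - 4332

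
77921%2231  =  2067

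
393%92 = 25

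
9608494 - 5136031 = 4472463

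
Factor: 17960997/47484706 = 2^( - 1 )*3^1*17^( - 1)*31^1*151^1*211^( - 1)*1279^1 * 6619^( - 1 ) 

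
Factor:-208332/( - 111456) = 2^(  -  3 )*43^(  -  1) * 643^1 = 643/344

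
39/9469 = 39/9469 = 0.00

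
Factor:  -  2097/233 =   -  9  =  - 3^2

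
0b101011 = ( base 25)1I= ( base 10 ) 43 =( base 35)18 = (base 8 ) 53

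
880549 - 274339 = 606210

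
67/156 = 67/156 = 0.43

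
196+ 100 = 296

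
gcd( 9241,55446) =9241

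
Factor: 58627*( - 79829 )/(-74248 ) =4680134783/74248 = 2^(-3 ) *23^1 *2549^1*9281^( - 1 )*79829^1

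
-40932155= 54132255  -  95064410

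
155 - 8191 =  - 8036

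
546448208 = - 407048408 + 953496616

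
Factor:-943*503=  -  23^1*41^1*503^1 = -  474329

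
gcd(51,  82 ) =1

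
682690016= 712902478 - 30212462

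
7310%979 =457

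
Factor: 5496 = 2^3*3^1 *229^1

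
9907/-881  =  -12 + 665/881 = - 11.25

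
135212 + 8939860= 9075072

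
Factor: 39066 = 2^1*3^1*17^1*383^1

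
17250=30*575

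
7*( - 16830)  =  -117810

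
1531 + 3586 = 5117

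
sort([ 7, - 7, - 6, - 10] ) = [ - 10, - 7, - 6,7]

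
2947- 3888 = - 941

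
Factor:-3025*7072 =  - 2^5*5^2*11^2 *13^1 *17^1 = -21392800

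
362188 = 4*90547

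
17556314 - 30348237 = - 12791923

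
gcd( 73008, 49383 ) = 27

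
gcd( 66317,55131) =799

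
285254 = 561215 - 275961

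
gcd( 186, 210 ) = 6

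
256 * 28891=7396096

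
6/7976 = 3/3988 = 0.00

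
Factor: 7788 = 2^2*3^1*11^1*59^1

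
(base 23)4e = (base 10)106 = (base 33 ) 37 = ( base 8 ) 152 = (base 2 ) 1101010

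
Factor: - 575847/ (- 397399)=981/677 = 3^2*109^1*677^( - 1) 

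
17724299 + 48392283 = 66116582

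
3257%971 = 344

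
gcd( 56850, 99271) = 1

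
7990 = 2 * 3995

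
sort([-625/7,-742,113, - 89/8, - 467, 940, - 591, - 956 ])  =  [ - 956 , -742 , - 591 , - 467 , - 625/7, - 89/8, 113,940]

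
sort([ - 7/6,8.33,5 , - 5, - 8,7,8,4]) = [-8, - 5 ,  -  7/6,4,5,7, 8,8.33]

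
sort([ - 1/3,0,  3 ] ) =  [- 1/3,0, 3] 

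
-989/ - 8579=43/373 =0.12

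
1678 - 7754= - 6076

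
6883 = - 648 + 7531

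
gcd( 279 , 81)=9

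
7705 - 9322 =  - 1617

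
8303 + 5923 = 14226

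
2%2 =0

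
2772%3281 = 2772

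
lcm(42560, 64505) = 4128320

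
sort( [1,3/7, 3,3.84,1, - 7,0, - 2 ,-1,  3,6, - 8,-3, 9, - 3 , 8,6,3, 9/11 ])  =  [ - 8, - 7 ,-3, - 3,-2,  -  1, 0,3/7, 9/11, 1,1, 3, 3,3, 3.84, 6,6, 8,9 ] 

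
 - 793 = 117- 910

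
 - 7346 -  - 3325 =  - 4021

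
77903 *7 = 545321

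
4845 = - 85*( - 57)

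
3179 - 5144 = -1965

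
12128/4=3032 =3032.00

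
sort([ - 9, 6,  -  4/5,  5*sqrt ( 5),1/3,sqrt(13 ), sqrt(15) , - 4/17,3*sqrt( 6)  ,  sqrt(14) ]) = [ - 9 , - 4/5, - 4/17,  1/3,sqrt( 13), sqrt(14),sqrt( 15),6,3*sqrt(6) , 5*sqrt(5)]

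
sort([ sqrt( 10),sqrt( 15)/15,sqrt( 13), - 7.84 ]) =[  -  7.84, sqrt( 15)/15, sqrt( 10 ),sqrt( 13)]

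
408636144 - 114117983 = 294518161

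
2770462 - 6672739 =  - 3902277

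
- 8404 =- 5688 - 2716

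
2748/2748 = 1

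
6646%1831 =1153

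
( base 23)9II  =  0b1010001001001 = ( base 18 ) G09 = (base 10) 5193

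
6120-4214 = 1906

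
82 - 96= - 14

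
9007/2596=9007/2596 = 3.47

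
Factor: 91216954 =2^1*45608477^1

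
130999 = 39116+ 91883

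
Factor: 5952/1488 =4 = 2^2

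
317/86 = 317/86 =3.69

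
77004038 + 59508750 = 136512788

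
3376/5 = 3376/5=675.20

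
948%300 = 48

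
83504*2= 167008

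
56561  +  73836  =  130397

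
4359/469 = 9 + 138/469=9.29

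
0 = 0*79147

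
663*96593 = 64041159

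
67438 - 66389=1049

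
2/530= 1/265 = 0.00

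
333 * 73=24309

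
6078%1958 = 204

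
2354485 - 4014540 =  - 1660055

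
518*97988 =50757784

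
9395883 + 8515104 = 17910987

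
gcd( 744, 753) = 3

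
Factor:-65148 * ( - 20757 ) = 1352277036 =2^2 * 3^2*11^1*17^1*37^1*61^1 * 89^1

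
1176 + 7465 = 8641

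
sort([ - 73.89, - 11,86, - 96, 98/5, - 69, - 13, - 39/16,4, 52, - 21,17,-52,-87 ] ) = [ - 96, - 87,  -  73.89, - 69, - 52, - 21, - 13, - 11 , - 39/16, 4, 17, 98/5,52,86] 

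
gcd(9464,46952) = 8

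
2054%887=280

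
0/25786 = 0 = 0.00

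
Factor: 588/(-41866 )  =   - 2^1*3^1*7^2*11^( - 2)*173^( - 1) =- 294/20933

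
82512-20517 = 61995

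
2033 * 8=16264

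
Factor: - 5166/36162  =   -1/7  =  -7^(-1)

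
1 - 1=0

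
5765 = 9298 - 3533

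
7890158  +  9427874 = 17318032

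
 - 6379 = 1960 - 8339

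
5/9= 5/9 = 0.56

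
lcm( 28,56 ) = 56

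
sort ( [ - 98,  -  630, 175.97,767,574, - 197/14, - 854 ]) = [ - 854, - 630, - 98, - 197/14,175.97, 574,767]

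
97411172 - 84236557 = 13174615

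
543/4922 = 543/4922 = 0.11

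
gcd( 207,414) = 207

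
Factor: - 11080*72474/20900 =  - 2^2*3^1*5^( - 1) * 11^(  -  1 )* 19^( - 1 )*47^1 * 257^1*277^1 = - 40150596/1045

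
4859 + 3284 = 8143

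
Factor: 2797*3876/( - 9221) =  - 10841172/9221 = -2^2*3^1  *17^1*19^1  *2797^1*9221^(-1)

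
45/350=9/70 = 0.13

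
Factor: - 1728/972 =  - 16/9 = - 2^4*3^( - 2)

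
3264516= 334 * 9774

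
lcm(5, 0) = 0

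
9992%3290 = 122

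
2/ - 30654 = - 1 + 15326/15327 = -0.00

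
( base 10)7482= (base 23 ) E37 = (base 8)16472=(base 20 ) ie2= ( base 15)233C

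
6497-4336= 2161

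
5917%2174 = 1569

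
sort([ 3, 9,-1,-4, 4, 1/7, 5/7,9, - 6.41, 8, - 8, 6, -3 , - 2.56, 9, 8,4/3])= [  -  8, - 6.41,- 4, - 3, -2.56,-1, 1/7, 5/7, 4/3, 3, 4, 6,8, 8,9, 9, 9]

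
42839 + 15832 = 58671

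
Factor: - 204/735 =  - 68/245 = - 2^2*5^( -1) * 7^ ( - 2)*17^1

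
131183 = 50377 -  - 80806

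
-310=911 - 1221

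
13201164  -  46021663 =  - 32820499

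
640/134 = 4 + 52/67 = 4.78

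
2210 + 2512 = 4722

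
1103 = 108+995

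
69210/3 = 23070= 23070.00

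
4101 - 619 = 3482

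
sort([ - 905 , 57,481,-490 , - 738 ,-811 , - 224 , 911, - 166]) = [  -  905, - 811, - 738, - 490, - 224,  -  166, 57, 481 , 911]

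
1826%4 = 2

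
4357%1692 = 973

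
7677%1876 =173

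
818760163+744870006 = 1563630169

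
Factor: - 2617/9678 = - 2^( - 1) * 3^( - 1)*1613^(- 1 ) *2617^1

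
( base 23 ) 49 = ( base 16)65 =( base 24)45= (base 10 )101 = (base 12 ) 85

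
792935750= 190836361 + 602099389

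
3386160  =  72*47030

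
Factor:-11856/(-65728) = 57/316  =  2^ ( - 2)  *  3^1*19^1*79^ (  -  1 )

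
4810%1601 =7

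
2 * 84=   168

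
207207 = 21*9867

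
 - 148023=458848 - 606871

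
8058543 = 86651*93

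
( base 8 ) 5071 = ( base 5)40432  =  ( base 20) 6AH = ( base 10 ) 2617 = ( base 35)24R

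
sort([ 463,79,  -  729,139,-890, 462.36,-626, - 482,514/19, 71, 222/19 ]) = [-890,-729,  -  626, - 482,222/19,514/19,71,79,139, 462.36,  463 ] 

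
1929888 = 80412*24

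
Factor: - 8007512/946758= - 2^2 * 3^ ( - 1) * 19^1*139^1*379^1 * 157793^ (-1 ) = - 4003756/473379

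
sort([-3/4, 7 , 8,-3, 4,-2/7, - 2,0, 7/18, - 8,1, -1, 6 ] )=[ - 8,-3, - 2, - 1,  -  3/4,-2/7, 0, 7/18, 1,  4, 6 , 7, 8 ] 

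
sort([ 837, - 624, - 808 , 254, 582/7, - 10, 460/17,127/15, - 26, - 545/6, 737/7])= [-808,-624,-545/6 , - 26,-10, 127/15, 460/17, 582/7,  737/7, 254,837 ] 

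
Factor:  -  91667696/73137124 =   -  2^2*23^1 * 883^ (-1 )* 20707^( - 1 ) * 249097^1=-22916924/18284281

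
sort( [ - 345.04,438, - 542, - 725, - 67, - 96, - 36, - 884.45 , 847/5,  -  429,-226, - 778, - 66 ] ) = [ - 884.45,  -  778, - 725, - 542,-429, -345.04, - 226,-96, - 67, - 66, - 36,847/5,438]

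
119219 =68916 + 50303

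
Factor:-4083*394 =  - 2^1 * 3^1 * 197^1*1361^1 = - 1608702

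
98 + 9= 107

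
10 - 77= - 67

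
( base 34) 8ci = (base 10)9674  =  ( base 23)I6E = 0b10010111001010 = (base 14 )3750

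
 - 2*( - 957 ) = 1914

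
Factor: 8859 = 3^1*2953^1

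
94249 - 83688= 10561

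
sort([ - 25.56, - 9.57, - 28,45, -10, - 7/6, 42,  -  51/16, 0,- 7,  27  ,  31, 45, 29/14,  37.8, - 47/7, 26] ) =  [ - 28, - 25.56, - 10,  -  9.57 ,  -  7, - 47/7, - 51/16, - 7/6, 0, 29/14, 26, 27, 31 , 37.8  ,  42,  45, 45] 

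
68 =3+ 65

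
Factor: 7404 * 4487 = 2^2*3^1*7^1*617^1*641^1 =33221748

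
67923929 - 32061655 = 35862274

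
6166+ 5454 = 11620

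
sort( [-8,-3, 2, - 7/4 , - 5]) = [  -  8, - 5,- 3, -7/4, 2]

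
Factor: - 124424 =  - 2^3*103^1*151^1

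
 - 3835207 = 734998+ - 4570205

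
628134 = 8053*78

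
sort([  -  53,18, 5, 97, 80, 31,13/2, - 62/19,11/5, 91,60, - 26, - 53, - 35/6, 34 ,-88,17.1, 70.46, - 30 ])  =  [ - 88, - 53, - 53, - 30, - 26, - 35/6, - 62/19, 11/5,  5, 13/2,17.1,  18 , 31, 34,60 , 70.46,  80,  91, 97] 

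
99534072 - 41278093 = 58255979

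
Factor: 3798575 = 5^2 *11^1*  19^1 *727^1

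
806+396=1202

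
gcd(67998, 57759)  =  3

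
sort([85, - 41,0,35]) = [ - 41,0, 35, 85 ]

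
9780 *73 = 713940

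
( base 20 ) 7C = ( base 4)2120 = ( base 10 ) 152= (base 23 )6E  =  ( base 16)98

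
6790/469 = 14+32/67 = 14.48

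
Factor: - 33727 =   -  29^1*1163^1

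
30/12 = 5/2=2.50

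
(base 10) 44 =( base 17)2A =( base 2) 101100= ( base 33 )1b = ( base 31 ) 1d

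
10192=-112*( - 91)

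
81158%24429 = 7871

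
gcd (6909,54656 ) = 7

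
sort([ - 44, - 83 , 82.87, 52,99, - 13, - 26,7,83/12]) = [ - 83, - 44, - 26, - 13, 83/12,  7,52, 82.87,  99]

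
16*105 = 1680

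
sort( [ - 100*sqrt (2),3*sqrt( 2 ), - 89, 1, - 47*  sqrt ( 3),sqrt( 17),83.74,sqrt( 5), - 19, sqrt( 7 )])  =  [ - 100*sqrt (2) , - 89, - 47* sqrt(3), - 19,1, sqrt( 5), sqrt (7), sqrt( 17 ), 3*  sqrt( 2), 83.74] 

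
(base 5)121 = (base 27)19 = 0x24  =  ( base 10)36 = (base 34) 12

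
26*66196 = 1721096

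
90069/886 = 101  +  583/886 = 101.66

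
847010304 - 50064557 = 796945747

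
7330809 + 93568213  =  100899022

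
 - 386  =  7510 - 7896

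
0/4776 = 0 = 0.00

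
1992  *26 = 51792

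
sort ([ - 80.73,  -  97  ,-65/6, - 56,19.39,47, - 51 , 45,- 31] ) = [ - 97,-80.73, - 56,-51, - 31, - 65/6,19.39,45 , 47] 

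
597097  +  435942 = 1033039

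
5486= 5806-320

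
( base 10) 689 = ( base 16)2b1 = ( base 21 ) 1bh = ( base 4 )22301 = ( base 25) 12E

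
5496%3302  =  2194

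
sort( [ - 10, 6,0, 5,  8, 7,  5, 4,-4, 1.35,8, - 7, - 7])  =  [  -  10, - 7,  -  7 , - 4, 0,1.35, 4, 5, 5,6, 7, 8, 8 ] 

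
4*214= 856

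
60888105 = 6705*9081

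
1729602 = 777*2226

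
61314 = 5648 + 55666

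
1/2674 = 1/2674 = 0.00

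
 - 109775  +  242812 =133037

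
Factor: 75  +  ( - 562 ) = -487=   -  487^1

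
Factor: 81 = 3^4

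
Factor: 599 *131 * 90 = 7062210 =2^1*3^2*5^1 * 131^1 * 599^1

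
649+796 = 1445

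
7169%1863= 1580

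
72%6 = 0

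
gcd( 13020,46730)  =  10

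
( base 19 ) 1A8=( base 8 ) 1057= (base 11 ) 469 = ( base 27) KJ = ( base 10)559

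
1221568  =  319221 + 902347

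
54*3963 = 214002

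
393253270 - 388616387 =4636883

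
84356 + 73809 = 158165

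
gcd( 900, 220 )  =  20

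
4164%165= 39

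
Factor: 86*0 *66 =0  =  0^1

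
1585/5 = 317 = 317.00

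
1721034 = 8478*203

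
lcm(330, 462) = 2310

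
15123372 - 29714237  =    -  14590865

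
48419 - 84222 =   -  35803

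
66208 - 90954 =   -  24746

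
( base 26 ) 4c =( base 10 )116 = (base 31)3n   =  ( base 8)164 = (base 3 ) 11022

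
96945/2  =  96945/2 = 48472.50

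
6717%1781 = 1374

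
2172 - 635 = 1537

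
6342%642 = 564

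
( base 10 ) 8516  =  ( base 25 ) dfg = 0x2144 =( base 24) EIK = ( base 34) 7cg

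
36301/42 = 864 + 13/42 = 864.31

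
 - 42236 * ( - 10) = 422360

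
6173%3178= 2995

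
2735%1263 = 209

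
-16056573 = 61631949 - 77688522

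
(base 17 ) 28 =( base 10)42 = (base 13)33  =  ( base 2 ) 101010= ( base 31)1b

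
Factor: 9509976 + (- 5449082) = 4060894 = 2^1*47^1 * 43201^1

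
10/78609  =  10/78609 = 0.00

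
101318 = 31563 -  - 69755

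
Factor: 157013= 157013^1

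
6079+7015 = 13094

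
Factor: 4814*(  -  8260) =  - 39763640 = -2^3 *5^1 * 7^1*29^1 * 59^1*83^1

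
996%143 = 138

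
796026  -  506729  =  289297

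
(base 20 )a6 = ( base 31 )6K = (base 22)98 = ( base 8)316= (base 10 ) 206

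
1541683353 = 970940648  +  570742705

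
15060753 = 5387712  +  9673041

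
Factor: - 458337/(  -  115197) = 187/47 =11^1*17^1*47^( - 1)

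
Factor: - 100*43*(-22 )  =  94600 = 2^3*5^2 * 11^1*43^1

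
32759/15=32759/15 = 2183.93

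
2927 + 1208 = 4135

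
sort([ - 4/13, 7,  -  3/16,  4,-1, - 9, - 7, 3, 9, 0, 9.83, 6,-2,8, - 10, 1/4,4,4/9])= [ - 10, - 9, - 7, - 2,-1, - 4/13 , - 3/16,0, 1/4, 4/9, 3, 4, 4,6,7, 8,9 , 9.83]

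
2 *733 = 1466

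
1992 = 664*3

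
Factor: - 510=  - 2^1*3^1*5^1*17^1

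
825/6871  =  825/6871 = 0.12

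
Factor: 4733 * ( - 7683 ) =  - 3^1*13^1*197^1*4733^1 = - 36363639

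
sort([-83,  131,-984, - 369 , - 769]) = [ - 984,-769, - 369, -83,131] 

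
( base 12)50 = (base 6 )140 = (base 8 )74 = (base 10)60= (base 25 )2a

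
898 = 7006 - 6108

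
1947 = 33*59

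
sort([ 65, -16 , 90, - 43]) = [ - 43,- 16,65 , 90]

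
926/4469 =926/4469 = 0.21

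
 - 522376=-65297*8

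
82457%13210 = 3197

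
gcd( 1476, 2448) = 36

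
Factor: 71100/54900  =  79/61= 61^(-1 )*79^1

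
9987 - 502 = 9485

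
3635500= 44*82625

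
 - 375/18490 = - 1+3623/3698 = - 0.02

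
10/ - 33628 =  - 5/16814 = - 0.00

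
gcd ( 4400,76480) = 80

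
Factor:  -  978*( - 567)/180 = 2^(-1 )*3^3*5^ ( - 1)*7^1*163^1 = 30807/10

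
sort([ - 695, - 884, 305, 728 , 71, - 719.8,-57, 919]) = [ - 884, - 719.8, - 695,  -  57, 71, 305,728, 919]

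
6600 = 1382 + 5218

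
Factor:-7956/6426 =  - 2^1*3^(-1 )*7^(- 1)*13^1 = -  26/21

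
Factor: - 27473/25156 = - 2^( - 2 )*19^( - 1 )*83^1 = - 83/76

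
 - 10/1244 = - 1+617/622 = - 0.01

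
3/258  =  1/86 = 0.01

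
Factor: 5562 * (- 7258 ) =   -  40368996 = - 2^2*3^3*19^1*103^1*191^1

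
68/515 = 68/515 = 0.13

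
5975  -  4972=1003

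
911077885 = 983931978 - 72854093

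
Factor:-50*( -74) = 2^2*5^2 * 37^1=3700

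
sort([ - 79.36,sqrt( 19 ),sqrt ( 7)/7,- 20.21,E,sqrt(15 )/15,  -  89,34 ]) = [ - 89, - 79.36, - 20.21, sqrt(15 )/15,sqrt(7 )/7 , E,sqrt( 19 ),34]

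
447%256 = 191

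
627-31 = 596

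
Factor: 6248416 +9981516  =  16229932 = 2^2*41^1*98963^1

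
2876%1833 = 1043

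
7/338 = 7/338= 0.02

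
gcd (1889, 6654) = 1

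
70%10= 0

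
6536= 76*86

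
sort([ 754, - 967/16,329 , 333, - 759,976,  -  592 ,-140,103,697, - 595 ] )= [ - 759,-595,- 592, - 140,  -  967/16,  103,329 , 333,697,754,976 ]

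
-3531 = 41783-45314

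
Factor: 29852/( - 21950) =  - 2^1 * 5^( - 2) * 17^1 = - 34/25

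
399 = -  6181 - -6580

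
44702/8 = 22351/4  =  5587.75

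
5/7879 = 5/7879= 0.00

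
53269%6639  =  157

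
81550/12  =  6795+5/6 = 6795.83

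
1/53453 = 1/53453  =  0.00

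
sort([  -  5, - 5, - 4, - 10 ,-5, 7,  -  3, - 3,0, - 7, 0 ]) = [-10,-7,  -  5,- 5, - 5, - 4,  -  3, - 3,0, 0,7 ] 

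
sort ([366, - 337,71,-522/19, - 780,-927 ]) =[ - 927,-780,-337, - 522/19, 71, 366 ] 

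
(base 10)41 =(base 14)2D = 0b101001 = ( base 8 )51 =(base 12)35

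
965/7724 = 965/7724 =0.12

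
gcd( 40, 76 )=4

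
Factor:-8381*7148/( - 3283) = 59907388/3283 = 2^2*7^ ( - 2 )*17^2 * 29^1*67^(-1 )*1787^1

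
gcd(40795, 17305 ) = 5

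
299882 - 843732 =- 543850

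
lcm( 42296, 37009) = 296072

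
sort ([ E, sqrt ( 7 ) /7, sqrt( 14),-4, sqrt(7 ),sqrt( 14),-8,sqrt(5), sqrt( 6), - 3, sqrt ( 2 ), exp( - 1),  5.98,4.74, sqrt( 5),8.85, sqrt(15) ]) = [-8, - 4, - 3 , exp( - 1),sqrt( 7)/7,sqrt(2) , sqrt( 5 ), sqrt( 5),sqrt( 6 ),sqrt( 7 ), E,  sqrt ( 14), sqrt(14 ),sqrt(15), 4.74, 5.98, 8.85]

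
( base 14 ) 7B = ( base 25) 49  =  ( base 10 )109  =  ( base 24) 4D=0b1101101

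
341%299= 42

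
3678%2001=1677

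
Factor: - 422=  - 2^1*211^1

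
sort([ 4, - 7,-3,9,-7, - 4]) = [ - 7, - 7, - 4, - 3,4,9]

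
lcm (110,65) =1430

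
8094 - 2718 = 5376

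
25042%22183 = 2859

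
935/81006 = 935/81006 = 0.01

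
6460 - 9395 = - 2935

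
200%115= 85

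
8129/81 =100+29/81 = 100.36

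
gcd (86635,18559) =1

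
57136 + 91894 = 149030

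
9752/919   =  10 + 562/919 = 10.61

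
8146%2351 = 1093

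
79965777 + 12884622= 92850399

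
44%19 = 6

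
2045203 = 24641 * 83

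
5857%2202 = 1453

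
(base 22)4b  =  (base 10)99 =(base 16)63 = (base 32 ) 33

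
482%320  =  162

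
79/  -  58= - 2 + 37/58  =  - 1.36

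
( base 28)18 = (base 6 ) 100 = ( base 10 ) 36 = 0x24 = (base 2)100100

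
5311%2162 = 987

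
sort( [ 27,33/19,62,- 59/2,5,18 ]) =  [  -  59/2,33/19, 5,18,27,62 ] 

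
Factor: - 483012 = - 2^2*3^2*13417^1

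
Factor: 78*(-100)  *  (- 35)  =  2^3*3^1 * 5^3*7^1*13^1  =  273000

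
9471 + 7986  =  17457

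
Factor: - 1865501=  -  11^1* 169591^1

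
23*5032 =115736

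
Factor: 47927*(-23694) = -2^1*3^1 * 11^2*359^1*4357^1 = - 1135582338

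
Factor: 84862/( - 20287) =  - 2^1*151^1*281^1*20287^( - 1 ) 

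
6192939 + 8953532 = 15146471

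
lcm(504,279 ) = 15624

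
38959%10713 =6820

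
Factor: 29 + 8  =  37^1 = 37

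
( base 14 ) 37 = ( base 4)301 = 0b110001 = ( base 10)49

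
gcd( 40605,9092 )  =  1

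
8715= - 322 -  - 9037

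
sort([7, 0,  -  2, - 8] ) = [  -  8,-2,0, 7]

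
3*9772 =29316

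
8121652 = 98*82874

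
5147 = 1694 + 3453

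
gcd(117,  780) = 39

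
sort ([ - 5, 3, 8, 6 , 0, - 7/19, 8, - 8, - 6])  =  [ -8,-6,- 5, - 7/19, 0, 3,6, 8, 8]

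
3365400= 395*8520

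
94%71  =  23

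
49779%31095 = 18684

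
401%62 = 29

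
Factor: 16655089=11^1*1514099^1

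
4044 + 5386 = 9430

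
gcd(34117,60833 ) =1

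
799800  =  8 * 99975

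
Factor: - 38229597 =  -3^3*7^1*67^1* 3019^1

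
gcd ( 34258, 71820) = 14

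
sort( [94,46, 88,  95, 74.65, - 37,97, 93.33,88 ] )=[ - 37,46  ,  74.65 , 88,88,93.33,94, 95, 97] 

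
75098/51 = 1472 + 26/51= 1472.51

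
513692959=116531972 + 397160987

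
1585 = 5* 317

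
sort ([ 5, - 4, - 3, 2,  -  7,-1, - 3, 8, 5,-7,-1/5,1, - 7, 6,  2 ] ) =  [ - 7, - 7, - 7, - 4,  -  3,-3, - 1, - 1/5 , 1, 2, 2 , 5, 5, 6, 8 ] 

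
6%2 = 0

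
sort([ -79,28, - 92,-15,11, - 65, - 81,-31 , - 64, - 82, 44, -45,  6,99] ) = [ - 92,  -  82, - 81,-79,- 65,- 64,  -  45, - 31,  -  15, 6 , 11, 28, 44,99 ]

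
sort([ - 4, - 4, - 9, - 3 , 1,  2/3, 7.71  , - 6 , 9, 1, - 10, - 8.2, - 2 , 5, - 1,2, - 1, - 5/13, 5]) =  [ - 10, - 9,-8.2, - 6, - 4,-4, - 3, - 2, - 1, - 1, - 5/13, 2/3, 1,1, 2 , 5, 5,7.71,9]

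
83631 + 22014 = 105645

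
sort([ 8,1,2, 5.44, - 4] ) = [ - 4,1, 2,5.44,8 ] 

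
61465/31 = 1982+23/31   =  1982.74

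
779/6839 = 779/6839 = 0.11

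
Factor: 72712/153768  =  3^( - 1)*43^( - 1)*61^1 = 61/129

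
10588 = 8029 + 2559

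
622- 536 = 86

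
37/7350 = 37/7350 = 0.01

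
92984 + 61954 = 154938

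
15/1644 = 5/548 = 0.01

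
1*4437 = 4437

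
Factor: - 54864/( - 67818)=2^3*3^2 * 89^( - 1) = 72/89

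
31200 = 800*39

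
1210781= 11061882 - 9851101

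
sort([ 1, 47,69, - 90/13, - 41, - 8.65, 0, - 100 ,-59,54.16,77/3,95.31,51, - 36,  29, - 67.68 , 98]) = [-100, - 67.68, - 59,-41, - 36, -8.65, - 90/13, 0,  1, 77/3, 29,47 , 51, 54.16 , 69,95.31, 98]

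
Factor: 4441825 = 5^2*127^1*1399^1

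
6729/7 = 961+2/7= 961.29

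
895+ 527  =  1422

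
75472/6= 12578 + 2/3 = 12578.67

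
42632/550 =77 + 141/275 = 77.51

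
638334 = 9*70926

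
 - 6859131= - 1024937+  - 5834194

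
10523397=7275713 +3247684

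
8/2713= 8/2713 = 0.00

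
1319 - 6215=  - 4896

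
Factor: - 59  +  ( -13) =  - 2^3*3^2 = - 72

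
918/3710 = 459/1855 =0.25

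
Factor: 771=3^1 * 257^1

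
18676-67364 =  - 48688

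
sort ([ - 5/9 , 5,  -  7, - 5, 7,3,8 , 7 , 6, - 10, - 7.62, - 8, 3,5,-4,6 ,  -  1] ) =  [ - 10,- 8 , - 7.62,- 7,-5, - 4 , - 1, - 5/9,  3 , 3,5,5,6 , 6,7,  7 , 8 ]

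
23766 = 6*3961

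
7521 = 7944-423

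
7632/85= 89 + 67/85 = 89.79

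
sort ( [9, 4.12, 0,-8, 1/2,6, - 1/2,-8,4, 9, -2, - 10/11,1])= [- 8, - 8, - 2, - 10/11, - 1/2, 0, 1/2, 1, 4, 4.12,6, 9, 9 ]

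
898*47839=42959422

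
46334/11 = 4212 + 2/11 = 4212.18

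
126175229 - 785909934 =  - 659734705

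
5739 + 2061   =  7800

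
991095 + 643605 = 1634700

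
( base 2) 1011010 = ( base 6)230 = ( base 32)2q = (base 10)90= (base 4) 1122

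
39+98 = 137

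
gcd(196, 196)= 196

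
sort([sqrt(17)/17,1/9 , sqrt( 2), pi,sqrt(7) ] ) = [1/9,sqrt( 17 )/17 , sqrt (2), sqrt(7), pi ] 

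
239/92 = 2+ 55/92 = 2.60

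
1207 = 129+1078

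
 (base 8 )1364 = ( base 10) 756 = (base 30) P6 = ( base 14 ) 3c0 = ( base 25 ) 156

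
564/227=2+110/227 = 2.48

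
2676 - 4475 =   -  1799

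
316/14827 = 316/14827 = 0.02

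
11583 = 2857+8726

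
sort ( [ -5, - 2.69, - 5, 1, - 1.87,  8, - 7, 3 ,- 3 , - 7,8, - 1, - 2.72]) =[ - 7, - 7, - 5, - 5, - 3, - 2.72  , - 2.69, - 1.87, - 1,1, 3, 8, 8 ] 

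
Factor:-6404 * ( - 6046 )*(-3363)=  - 130210597992 = - 2^3*3^1*19^1*59^1*1601^1*3023^1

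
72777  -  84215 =-11438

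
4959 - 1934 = 3025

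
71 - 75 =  -4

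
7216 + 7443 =14659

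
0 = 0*488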